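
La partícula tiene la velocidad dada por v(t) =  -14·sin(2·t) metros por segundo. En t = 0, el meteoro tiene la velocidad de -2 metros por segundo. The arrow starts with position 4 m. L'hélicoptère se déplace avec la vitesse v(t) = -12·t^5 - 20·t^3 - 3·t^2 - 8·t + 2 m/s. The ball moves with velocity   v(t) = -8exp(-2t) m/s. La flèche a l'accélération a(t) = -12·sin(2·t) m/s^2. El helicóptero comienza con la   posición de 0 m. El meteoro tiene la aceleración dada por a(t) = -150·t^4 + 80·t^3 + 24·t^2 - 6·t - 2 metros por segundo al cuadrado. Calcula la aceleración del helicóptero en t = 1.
Debemos derivar nuestra ecuación de la velocidad v(t) = -12·t^5 - 20·t^3 - 3·t^2 - 8·t + 2 1 vez. La derivada de la velocidad da la aceleración: a(t) = -60·t^4 - 60·t^2 - 6·t - 8. Tenemos la aceleración a(t) = -60·t^4 - 60·t^2 - 6·t - 8. Sustituyendo t = 1: a(1) = -134.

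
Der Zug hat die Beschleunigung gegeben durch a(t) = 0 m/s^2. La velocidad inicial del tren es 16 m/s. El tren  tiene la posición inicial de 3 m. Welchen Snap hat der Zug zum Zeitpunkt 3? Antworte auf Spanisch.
Partiendo de la aceleración a(t) = 0, tomamos 2 derivadas. La derivada de la aceleración da la sacudida: j(t) = 0. La derivada de la sacudida da el snap: s(t) = 0. Usando s(t) = 0 y sustituyendo t = 3, encontramos s = 0.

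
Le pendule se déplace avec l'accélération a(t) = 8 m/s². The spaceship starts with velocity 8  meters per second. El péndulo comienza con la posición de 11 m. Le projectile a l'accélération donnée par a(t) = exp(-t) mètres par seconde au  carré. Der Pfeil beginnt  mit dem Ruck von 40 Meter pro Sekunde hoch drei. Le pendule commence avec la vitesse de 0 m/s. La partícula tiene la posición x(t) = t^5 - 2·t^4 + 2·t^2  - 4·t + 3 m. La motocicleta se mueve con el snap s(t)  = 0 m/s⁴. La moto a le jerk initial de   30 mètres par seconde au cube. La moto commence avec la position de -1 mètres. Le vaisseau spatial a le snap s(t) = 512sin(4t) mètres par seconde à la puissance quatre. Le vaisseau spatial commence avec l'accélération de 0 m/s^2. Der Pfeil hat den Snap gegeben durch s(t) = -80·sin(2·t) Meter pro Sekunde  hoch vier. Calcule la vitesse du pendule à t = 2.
En partant de l'accélération a(t) = 8, nous prenons 1 primitive. La primitive de l'accélération est la vitesse. En utilisant v(0) = 0, nous obtenons v(t) = 8·t. Nous avons la vitesse v(t) = 8·t. En substituant t = 2: v(2) = 16.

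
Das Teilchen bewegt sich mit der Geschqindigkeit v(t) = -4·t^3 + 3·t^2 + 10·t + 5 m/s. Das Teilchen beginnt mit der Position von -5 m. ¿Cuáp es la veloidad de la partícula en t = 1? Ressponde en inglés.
From the given velocity equation v(t) = -4·t^3 + 3·t^2 + 10·t + 5, we substitute t = 1 to get v = 14.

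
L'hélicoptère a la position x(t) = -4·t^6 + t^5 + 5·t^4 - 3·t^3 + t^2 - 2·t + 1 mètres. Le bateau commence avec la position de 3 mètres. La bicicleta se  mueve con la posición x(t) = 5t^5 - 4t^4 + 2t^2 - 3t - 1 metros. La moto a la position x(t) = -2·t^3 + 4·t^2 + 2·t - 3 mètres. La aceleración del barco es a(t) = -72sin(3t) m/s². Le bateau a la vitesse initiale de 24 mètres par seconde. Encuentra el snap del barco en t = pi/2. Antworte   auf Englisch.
To solve this, we need to take 2 derivatives of our acceleration equation a(t) = -72·sin(3·t). The derivative of acceleration gives jerk: j(t) = -216·cos(3·t). Differentiating jerk, we get snap: s(t) = 648·sin(3·t). Using s(t) = 648·sin(3·t) and substituting t = pi/2, we find s = -648.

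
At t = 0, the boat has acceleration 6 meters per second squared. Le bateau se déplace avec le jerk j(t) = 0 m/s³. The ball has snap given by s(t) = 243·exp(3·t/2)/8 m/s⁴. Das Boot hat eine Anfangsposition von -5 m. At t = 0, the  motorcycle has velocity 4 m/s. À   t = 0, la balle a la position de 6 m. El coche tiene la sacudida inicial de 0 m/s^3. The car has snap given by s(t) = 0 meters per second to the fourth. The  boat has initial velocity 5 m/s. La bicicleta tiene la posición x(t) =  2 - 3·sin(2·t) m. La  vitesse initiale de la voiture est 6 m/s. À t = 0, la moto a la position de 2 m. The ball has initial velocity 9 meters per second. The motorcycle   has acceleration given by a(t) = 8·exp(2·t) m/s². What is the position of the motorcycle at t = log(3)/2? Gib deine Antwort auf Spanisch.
Debemos encontrar la integral de nuestra ecuación de la aceleración a(t) = 8·exp(2·t) 2 veces. La antiderivada de la aceleración es la velocidad. Usando v(0) = 4, obtenemos v(t) = 4·exp(2·t). La antiderivada de la velocidad es la posición. Usando x(0) = 2, obtenemos x(t) = 2·exp(2·t). Usando x(t) = 2·exp(2·t) y sustituyendo t = log(3)/2, encontramos x = 6.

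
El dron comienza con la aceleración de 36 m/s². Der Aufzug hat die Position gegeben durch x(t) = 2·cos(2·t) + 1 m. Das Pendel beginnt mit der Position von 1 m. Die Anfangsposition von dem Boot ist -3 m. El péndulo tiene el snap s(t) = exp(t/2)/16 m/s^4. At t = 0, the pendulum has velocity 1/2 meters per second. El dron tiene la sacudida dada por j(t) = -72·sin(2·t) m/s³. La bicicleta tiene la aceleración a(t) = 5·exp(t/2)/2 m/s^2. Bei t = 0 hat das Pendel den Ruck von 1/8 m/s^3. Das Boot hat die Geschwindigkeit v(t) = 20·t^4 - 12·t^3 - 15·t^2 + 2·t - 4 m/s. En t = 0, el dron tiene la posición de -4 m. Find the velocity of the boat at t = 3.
From the given velocity equation v(t) = 20·t^4 - 12·t^3 - 15·t^2 + 2·t - 4, we substitute t = 3 to get v = 1163.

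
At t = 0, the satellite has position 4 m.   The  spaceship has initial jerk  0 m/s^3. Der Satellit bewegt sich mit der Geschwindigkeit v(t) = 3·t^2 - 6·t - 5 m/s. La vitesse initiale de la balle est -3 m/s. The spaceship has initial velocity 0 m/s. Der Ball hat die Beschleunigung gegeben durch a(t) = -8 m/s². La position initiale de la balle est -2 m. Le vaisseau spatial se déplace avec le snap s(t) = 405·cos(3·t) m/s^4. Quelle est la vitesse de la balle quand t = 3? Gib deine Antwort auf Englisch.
To solve this, we need to take 1 integral of our acceleration equation a(t) = -8. The integral of acceleration, with v(0) = -3, gives velocity: v(t) = -8·t - 3. From the given velocity equation v(t) = -8·t - 3, we substitute t = 3 to get v = -27.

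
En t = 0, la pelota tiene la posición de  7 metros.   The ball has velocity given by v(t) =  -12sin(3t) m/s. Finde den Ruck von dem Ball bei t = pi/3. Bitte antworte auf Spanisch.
Partiendo de la velocidad v(t) = -12·sin(3·t), tomamos 2 derivadas. Tomando d/dt de v(t), encontramos a(t) = -36·cos(3·t). La derivada de la aceleración da la sacudida: j(t) = 108·sin(3·t). Tenemos la sacudida j(t) = 108·sin(3·t). Sustituyendo t = pi/3: j(pi/3) = 0.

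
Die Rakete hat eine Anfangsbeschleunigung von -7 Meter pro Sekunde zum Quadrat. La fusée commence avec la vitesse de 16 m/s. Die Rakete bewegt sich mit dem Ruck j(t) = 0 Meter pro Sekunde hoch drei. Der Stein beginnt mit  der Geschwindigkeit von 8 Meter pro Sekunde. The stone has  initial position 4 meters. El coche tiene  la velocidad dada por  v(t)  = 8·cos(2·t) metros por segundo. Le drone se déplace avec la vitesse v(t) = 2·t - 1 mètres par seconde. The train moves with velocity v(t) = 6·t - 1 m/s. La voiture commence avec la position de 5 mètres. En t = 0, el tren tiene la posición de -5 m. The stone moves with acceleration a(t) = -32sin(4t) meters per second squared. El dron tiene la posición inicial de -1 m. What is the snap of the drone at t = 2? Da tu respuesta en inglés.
To solve this, we need to take 3 derivatives of our velocity equation v(t) = 2·t - 1. The derivative of velocity gives acceleration: a(t) = 2. The derivative of acceleration gives jerk: j(t) = 0. Differentiating jerk, we get snap: s(t) = 0. From the given snap equation s(t) = 0, we substitute t = 2 to get s = 0.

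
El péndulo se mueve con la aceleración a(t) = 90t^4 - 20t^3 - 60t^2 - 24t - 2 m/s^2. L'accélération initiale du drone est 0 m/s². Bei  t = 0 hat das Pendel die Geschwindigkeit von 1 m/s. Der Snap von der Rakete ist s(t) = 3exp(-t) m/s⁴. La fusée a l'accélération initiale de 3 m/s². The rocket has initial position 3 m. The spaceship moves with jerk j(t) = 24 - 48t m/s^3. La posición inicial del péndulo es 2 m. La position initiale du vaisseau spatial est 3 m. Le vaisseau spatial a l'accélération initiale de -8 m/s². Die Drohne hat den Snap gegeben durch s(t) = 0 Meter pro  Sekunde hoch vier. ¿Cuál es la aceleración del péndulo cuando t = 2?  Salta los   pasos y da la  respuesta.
En t = 2, a = 990.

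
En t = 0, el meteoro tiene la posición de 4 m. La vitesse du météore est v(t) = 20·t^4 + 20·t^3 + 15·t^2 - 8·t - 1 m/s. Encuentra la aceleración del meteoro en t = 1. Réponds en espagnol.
Debemos derivar nuestra ecuación de la velocidad v(t) = 20·t^4 + 20·t^3 + 15·t^2 - 8·t - 1 1 vez. La derivada de la velocidad da la aceleración: a(t) = 80·t^3 + 60·t^2 + 30·t - 8. Usando a(t) = 80·t^3 + 60·t^2 + 30·t - 8 y sustituyendo t = 1, encontramos a = 162.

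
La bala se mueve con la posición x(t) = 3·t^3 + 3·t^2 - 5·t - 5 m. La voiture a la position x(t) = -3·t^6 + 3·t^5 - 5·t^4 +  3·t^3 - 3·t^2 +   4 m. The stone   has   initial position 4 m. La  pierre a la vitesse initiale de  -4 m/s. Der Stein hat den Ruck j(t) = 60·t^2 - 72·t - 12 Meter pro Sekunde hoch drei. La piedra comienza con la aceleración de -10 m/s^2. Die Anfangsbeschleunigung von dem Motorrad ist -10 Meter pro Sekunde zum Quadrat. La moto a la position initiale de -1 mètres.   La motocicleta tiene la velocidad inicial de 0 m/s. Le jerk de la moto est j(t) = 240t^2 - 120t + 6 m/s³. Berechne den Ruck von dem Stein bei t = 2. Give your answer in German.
Aus der Gleichung für den Ruck j(t) = 60·t^2 - 72·t - 12, setzen wir t = 2 ein und erhalten j = 84.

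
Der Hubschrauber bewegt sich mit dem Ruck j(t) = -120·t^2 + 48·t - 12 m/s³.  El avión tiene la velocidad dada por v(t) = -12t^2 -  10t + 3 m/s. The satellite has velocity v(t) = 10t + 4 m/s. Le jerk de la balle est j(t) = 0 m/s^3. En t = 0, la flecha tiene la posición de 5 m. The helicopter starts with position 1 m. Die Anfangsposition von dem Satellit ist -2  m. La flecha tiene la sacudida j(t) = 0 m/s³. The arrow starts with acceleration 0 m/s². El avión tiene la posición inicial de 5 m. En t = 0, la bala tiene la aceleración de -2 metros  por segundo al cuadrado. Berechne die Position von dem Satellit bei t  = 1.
Wir müssen die Stammfunktion unserer Gleichung für die Geschwindigkeit v(t) = 10·t + 4 1-mal finden. Die Stammfunktion von der Geschwindigkeit, mit x(0) = -2, ergibt die Position: x(t) = 5·t^2 + 4·t - 2. Mit x(t) = 5·t^2 + 4·t - 2 und Einsetzen von t = 1, finden wir x = 7.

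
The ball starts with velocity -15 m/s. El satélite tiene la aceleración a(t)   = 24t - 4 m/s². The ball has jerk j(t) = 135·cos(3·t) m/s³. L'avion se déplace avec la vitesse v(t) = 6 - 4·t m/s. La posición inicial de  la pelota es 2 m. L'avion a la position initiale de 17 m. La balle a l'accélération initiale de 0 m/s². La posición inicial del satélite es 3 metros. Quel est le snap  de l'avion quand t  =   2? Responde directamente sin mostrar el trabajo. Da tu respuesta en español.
s(2) = 0.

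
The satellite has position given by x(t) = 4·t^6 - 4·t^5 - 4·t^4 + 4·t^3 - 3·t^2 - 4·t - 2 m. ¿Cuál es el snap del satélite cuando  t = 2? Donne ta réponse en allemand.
Wir müssen unsere Gleichung für die Position x(t) = 4·t^6 - 4·t^5 - 4·t^4 + 4·t^3 - 3·t^2 - 4·t - 2 4-mal ableiten. Die Ableitung von der Position ergibt die Geschwindigkeit: v(t) = 24·t^5 - 20·t^4 - 16·t^3 + 12·t^2 - 6·t - 4. Die Ableitung von der Geschwindigkeit ergibt die Beschleunigung: a(t) = 120·t^4 - 80·t^3 - 48·t^2 + 24·t - 6. Mit d/dt von a(t) finden wir j(t) = 480·t^3 - 240·t^2 - 96·t + 24. Die Ableitung von dem Ruck ergibt den Snap: s(t) = 1440·t^2 - 480·t - 96. Aus der Gleichung für den Snap s(t) = 1440·t^2 - 480·t - 96, setzen wir t = 2 ein und erhalten s = 4704.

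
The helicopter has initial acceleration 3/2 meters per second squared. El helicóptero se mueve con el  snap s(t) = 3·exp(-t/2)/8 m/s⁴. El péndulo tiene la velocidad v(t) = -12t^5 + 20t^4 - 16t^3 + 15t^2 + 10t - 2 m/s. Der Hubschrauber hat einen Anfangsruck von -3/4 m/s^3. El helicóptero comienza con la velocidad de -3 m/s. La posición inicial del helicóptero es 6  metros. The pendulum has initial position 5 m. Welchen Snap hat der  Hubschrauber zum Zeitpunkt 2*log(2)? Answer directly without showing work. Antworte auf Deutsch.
s(2*log(2)) = 3/16.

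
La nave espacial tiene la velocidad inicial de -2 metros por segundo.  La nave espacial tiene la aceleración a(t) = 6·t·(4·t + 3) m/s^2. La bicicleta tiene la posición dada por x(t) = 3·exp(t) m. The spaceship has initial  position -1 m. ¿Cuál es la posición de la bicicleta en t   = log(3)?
De la ecuación de la posición x(t) = 3·exp(t), sustituimos t = log(3) para obtener x = 9.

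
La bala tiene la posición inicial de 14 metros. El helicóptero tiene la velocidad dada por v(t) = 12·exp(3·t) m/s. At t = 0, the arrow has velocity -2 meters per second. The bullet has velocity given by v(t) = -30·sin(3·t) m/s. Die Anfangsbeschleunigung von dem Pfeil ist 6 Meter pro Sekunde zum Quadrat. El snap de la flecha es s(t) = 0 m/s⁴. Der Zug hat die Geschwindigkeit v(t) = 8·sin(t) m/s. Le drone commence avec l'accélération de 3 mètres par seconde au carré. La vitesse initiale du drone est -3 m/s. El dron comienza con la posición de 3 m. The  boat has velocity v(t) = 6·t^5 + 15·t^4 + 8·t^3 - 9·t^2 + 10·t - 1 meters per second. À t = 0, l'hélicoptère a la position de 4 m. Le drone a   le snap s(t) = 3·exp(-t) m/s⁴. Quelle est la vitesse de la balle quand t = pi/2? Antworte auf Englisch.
We have velocity v(t) = -30·sin(3·t). Substituting t = pi/2: v(pi/2) = 30.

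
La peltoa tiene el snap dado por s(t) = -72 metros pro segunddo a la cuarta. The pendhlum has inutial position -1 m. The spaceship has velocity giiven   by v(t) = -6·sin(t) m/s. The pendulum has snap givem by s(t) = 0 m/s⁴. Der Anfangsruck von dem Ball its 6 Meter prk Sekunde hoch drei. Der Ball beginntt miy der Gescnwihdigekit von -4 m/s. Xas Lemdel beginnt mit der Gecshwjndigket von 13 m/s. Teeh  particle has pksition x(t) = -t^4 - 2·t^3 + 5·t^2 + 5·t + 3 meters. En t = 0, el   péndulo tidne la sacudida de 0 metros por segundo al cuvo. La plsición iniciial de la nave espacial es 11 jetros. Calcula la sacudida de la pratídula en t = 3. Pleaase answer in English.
To solve this, we need to take 3 derivatives of our position equation x(t) = -t^4 - 2·t^3 + 5·t^2 + 5·t + 3. The derivative of position gives velocity: v(t) = -4·t^3 - 6·t^2 + 10·t + 5. Differentiating velocity, we get acceleration: a(t) = -12·t^2 - 12·t + 10. The derivative of acceleration gives jerk: j(t) = -24·t - 12. Using j(t) = -24·t - 12 and substituting t = 3, we find j = -84.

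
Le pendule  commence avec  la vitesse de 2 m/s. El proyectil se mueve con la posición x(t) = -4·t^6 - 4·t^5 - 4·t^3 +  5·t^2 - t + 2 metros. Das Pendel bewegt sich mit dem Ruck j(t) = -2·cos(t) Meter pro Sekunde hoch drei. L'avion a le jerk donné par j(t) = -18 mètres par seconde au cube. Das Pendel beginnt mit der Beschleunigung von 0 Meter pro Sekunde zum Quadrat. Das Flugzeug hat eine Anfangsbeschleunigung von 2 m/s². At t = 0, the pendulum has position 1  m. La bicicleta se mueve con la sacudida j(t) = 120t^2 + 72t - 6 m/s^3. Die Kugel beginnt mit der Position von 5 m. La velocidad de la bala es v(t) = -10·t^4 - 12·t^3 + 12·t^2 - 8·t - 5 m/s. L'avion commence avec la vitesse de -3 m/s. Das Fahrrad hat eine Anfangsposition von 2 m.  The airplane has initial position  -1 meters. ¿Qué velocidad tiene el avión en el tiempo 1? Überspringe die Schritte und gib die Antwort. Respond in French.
La vitesse à t = 1 est v = -10.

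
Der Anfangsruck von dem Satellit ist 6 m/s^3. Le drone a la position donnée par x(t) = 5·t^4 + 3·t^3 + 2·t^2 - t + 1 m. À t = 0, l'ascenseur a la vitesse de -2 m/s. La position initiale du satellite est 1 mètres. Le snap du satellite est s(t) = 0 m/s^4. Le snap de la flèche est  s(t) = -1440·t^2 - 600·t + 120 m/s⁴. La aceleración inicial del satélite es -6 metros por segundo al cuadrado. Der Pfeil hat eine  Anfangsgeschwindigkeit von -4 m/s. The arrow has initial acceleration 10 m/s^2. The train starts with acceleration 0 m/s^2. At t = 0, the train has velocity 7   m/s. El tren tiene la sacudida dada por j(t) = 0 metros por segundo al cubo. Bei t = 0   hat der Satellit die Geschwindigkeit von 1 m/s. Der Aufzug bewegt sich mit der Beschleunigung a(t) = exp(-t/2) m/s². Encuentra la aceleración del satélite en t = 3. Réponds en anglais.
Starting from snap s(t) = 0, we take 2 integrals. The antiderivative of snap is jerk. Using j(0) = 6, we get j(t) = 6. Finding the integral of j(t) and using a(0) = -6: a(t) = 6·t - 6. Using a(t) = 6·t - 6 and substituting t = 3, we find a = 12.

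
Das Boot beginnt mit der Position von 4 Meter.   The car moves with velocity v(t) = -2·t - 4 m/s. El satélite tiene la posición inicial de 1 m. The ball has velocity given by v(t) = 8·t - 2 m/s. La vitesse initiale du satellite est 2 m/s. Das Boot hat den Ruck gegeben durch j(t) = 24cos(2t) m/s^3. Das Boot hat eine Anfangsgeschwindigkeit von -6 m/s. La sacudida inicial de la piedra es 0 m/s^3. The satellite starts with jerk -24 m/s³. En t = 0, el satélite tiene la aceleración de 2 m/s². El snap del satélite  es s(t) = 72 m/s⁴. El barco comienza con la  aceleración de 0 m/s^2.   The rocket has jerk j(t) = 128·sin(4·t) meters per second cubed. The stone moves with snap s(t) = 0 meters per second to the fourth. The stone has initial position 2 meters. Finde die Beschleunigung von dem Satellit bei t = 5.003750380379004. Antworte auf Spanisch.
Partiendo del snap s(t) = 72, tomamos 2 antiderivadas. La antiderivada del snap es la sacudida. Usando j(0) = -24, obtenemos j(t) = 72·t - 24. Integrando la sacudida y usando la condición inicial a(0) = 2, obtenemos a(t) = 36·t^2 - 24·t + 2. Usando a(t) = 36·t^2 - 24·t + 2 y sustituyendo t = 5.003750380379004, encontramos a = 783.260634160053.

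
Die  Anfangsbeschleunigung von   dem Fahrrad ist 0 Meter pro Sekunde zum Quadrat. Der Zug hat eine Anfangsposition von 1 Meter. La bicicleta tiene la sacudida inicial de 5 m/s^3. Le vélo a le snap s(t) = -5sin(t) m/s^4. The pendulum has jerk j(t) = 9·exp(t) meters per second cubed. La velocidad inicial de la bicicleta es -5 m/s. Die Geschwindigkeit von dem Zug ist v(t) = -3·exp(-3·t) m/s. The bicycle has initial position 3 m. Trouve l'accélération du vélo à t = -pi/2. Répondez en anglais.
Starting from snap s(t) = -5·sin(t), we take 2 antiderivatives. The integral of snap is jerk. Using j(0) = 5, we get j(t) = 5·cos(t). Taking ∫j(t)dt and applying a(0) = 0, we find a(t) = 5·sin(t). We have acceleration a(t) = 5·sin(t). Substituting t = -pi/2: a(-pi/2) = -5.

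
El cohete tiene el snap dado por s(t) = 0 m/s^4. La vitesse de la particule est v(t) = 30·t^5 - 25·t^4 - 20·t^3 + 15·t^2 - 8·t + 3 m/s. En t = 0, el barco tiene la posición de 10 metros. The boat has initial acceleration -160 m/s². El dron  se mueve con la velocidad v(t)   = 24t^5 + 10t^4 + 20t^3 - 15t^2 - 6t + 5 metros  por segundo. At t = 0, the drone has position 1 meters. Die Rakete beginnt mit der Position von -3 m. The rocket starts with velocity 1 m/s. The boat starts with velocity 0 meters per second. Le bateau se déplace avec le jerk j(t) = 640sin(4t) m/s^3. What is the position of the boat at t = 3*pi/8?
To solve this, we need to take 3 integrals of our jerk equation j(t) = 640·sin(4·t). Finding the antiderivative of j(t) and using a(0) = -160: a(t) = -160·cos(4·t). Finding the integral of a(t) and using v(0) = 0: v(t) = -40·sin(4·t). The integral of velocity is position. Using x(0) = 10, we get x(t) = 10·cos(4·t). We have position x(t) = 10·cos(4·t). Substituting t = 3*pi/8: x(3*pi/8) = 0.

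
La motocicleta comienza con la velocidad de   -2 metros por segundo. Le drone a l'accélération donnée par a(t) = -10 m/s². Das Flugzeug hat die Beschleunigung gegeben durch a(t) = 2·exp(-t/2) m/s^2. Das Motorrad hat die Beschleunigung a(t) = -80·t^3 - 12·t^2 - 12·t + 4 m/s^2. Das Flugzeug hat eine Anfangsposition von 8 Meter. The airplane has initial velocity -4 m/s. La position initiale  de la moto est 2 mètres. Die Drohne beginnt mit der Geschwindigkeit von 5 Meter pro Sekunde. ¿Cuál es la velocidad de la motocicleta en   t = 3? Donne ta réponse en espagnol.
Para resolver esto, necesitamos tomar 1 antiderivada de nuestra ecuación de la aceleración a(t) = -80·t^3 - 12·t^2 - 12·t + 4. Tomando ∫a(t)dt y aplicando v(0) = -2, encontramos v(t) = -20·t^4 - 4·t^3 - 6·t^2 + 4·t - 2. De la ecuación de la velocidad v(t) = -20·t^4 - 4·t^3 - 6·t^2 + 4·t - 2, sustituimos t = 3 para obtener v = -1772.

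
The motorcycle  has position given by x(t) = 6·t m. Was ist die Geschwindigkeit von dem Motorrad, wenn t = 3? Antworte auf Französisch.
Nous devons dériver notre équation de la position x(t) = 6·t 1 fois. En prenant d/dt de x(t), nous trouvons v(t) = 6. De l'équation de la vitesse v(t) = 6, nous substituons t = 3 pour obtenir v = 6.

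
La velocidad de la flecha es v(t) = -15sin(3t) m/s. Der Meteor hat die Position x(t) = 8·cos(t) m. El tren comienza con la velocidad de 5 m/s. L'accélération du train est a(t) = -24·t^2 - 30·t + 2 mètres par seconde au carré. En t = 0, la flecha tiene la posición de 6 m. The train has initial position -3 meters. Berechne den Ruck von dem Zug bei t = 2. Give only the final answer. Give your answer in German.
Bei t = 2, j = -126.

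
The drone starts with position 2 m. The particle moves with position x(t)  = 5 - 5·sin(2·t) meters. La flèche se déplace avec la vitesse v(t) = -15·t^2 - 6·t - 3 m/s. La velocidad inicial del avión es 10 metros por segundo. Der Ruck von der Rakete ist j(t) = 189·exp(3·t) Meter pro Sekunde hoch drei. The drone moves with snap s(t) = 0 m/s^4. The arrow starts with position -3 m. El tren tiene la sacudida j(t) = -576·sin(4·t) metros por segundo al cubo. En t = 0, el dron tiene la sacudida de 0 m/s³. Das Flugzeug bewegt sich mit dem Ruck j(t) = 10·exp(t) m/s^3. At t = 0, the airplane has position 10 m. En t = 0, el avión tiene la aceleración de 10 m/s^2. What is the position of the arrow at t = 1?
To solve this, we need to take 1 integral of our velocity equation v(t) = -15·t^2 - 6·t - 3. The integral of velocity, with x(0) = -3, gives position: x(t) = -5·t^3 - 3·t^2 - 3·t - 3. From the given position equation x(t) = -5·t^3 - 3·t^2 - 3·t - 3, we substitute t = 1 to get x = -14.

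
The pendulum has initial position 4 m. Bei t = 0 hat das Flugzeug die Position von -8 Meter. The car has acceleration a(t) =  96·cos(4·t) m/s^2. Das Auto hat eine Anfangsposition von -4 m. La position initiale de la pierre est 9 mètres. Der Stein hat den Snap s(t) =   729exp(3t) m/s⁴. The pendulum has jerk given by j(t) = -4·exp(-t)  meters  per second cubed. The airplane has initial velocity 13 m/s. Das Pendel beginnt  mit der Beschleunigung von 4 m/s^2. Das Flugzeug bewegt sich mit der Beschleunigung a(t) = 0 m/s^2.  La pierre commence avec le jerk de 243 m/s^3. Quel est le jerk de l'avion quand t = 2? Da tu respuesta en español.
Partiendo de la aceleración a(t) = 0, tomamos 1 derivada. La derivada de la aceleración da la sacudida: j(t) = 0. De la ecuación de la sacudida j(t) = 0, sustituimos t = 2 para obtener j = 0.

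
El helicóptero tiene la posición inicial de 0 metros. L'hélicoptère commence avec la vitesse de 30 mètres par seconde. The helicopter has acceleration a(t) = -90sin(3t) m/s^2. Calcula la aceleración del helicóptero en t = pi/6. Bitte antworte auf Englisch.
We have acceleration a(t) = -90·sin(3·t). Substituting t = pi/6: a(pi/6) = -90.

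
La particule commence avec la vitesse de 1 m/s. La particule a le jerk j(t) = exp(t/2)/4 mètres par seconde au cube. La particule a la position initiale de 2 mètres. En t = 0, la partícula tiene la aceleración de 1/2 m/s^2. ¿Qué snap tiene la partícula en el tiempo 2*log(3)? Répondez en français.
En partant du jerk j(t) = exp(t/2)/4, nous prenons 1 dérivée. En dérivant le jerk, nous obtenons le snap: s(t) = exp(t/2)/8. En utilisant s(t) = exp(t/2)/8 et en substituant t = 2*log(3), nous trouvons s = 3/8.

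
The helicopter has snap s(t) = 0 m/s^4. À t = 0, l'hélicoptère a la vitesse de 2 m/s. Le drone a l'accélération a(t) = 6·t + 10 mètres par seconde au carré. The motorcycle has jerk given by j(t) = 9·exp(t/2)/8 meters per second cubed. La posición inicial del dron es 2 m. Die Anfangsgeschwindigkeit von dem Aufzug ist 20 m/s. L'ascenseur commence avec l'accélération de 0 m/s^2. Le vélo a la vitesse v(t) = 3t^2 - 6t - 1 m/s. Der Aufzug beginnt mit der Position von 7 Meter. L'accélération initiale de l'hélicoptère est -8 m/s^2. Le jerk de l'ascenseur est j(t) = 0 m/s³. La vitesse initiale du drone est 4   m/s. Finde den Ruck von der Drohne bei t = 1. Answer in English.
To solve this, we need to take 1 derivative of our acceleration equation a(t) = 6·t + 10. The derivative of acceleration gives jerk: j(t) = 6. We have jerk j(t) = 6. Substituting t = 1: j(1) = 6.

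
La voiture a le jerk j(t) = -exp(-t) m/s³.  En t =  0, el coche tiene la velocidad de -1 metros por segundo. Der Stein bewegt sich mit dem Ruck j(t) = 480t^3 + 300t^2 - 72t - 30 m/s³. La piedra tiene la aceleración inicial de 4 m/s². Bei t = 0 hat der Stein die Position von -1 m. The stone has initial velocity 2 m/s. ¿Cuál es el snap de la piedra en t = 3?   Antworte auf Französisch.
Pour résoudre ceci, nous devons prendre 1 dérivée de notre équation du jerk j(t) = 480·t^3 + 300·t^2 - 72·t - 30. La dérivée du jerk donne le snap: s(t) = 1440·t^2 + 600·t - 72. De l'équation du snap s(t) = 1440·t^2 + 600·t - 72, nous substituons t = 3 pour obtenir s = 14688.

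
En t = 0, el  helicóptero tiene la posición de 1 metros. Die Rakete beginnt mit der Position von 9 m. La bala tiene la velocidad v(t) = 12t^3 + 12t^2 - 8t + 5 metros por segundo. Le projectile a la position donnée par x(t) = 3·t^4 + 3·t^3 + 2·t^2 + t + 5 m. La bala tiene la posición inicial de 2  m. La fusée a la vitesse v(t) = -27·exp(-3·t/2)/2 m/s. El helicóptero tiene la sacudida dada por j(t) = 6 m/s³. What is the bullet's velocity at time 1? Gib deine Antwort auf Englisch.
We have velocity v(t) = 12·t^3 + 12·t^2 - 8·t + 5. Substituting t = 1: v(1) = 21.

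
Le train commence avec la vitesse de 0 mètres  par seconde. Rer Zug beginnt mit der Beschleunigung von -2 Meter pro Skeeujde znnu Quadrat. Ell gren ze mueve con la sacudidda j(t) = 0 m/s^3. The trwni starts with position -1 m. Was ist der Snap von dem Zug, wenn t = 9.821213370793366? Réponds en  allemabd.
Ausgehend von dem Ruck j(t) = 0, nehmen wir 1 Ableitung. Durch Ableiten von dem Ruck erhalten wir den Snap: s(t) = 0. Mit s(t) = 0 und Einsetzen von t = 9.821213370793366, finden wir s = 0.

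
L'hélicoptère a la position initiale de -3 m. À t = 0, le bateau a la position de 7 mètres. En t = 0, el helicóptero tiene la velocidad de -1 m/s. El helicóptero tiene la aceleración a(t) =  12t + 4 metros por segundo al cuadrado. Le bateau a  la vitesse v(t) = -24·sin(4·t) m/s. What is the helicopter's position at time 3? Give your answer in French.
Pour résoudre ceci, nous devons prendre 2 intégrales de notre équation de l'accélération a(t) = 12·t + 4. En intégrant l'accélération et en utilisant la condition initiale v(0) = -1, nous obtenons v(t) = 6·t^2 + 4·t - 1. En intégrant la vitesse et en utilisant la condition initiale x(0) = -3, nous obtenons x(t) = 2·t^3 + 2·t^2 - t - 3. En utilisant x(t) = 2·t^3 + 2·t^2 - t - 3 et en substituant t = 3, nous trouvons x = 66.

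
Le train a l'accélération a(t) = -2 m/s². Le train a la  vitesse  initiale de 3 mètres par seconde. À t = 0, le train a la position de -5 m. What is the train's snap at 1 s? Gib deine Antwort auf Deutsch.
Um dies zu lösen, müssen wir 2 Ableitungen unserer Gleichung für die Beschleunigung a(t) = -2 nehmen. Durch Ableiten von der Beschleunigung erhalten wir den Ruck: j(t) = 0. Durch Ableiten von dem Ruck erhalten wir den Snap: s(t) = 0. Wir haben den Snap s(t) = 0. Durch Einsetzen von t = 1: s(1) = 0.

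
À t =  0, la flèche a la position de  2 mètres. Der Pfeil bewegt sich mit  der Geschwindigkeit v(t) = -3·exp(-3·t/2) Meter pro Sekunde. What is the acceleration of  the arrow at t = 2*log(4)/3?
To solve this, we need to take 1 derivative of our velocity equation v(t) = -3·exp(-3·t/2). Taking d/dt of v(t), we find a(t) = 9·exp(-3·t/2)/2. We have acceleration a(t) = 9·exp(-3·t/2)/2. Substituting t = 2*log(4)/3: a(2*log(4)/3) = 9/8.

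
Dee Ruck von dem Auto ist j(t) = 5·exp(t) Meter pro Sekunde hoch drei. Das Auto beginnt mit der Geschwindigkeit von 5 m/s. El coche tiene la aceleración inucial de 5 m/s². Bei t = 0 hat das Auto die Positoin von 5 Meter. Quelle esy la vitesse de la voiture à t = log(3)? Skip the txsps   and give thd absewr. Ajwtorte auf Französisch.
À t = log(3), v = 15.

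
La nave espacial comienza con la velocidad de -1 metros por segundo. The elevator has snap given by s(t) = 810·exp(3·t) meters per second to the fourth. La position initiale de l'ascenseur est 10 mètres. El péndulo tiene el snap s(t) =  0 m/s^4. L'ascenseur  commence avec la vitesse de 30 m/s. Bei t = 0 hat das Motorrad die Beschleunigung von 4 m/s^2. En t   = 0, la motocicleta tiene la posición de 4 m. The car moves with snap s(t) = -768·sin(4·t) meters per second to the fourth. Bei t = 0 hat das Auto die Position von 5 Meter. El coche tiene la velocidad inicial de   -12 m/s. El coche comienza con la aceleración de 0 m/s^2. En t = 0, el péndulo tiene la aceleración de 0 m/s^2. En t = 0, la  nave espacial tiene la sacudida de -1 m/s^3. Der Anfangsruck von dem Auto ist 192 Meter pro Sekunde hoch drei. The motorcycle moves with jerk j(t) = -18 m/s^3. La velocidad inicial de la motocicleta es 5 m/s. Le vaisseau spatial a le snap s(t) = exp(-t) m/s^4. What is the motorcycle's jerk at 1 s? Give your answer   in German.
Wir haben den Ruck j(t) = -18. Durch Einsetzen von t = 1: j(1) = -18.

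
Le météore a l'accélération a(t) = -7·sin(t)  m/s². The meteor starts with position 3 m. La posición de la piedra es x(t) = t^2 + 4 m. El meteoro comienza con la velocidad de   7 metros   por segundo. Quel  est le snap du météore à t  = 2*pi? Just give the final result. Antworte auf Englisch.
At t = 2*pi, s = 0.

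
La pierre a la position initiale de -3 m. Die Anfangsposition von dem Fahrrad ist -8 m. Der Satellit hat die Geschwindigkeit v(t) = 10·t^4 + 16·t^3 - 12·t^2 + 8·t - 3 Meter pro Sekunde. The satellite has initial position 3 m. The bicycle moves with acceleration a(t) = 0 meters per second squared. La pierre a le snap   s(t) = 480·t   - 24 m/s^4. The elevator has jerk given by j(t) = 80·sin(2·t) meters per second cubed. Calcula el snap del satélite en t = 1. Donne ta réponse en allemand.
Wir müssen unsere Gleichung für die Geschwindigkeit v(t) = 10·t^4 + 16·t^3 - 12·t^2 + 8·t - 3 3-mal ableiten. Durch Ableiten von der Geschwindigkeit erhalten wir die Beschleunigung: a(t) = 40·t^3 + 48·t^2 - 24·t + 8. Die Ableitung von der Beschleunigung ergibt den Ruck: j(t) = 120·t^2 + 96·t - 24. Durch Ableiten von dem Ruck erhalten wir den Snap: s(t) = 240·t + 96. Mit s(t) = 240·t + 96 und Einsetzen von t = 1, finden wir s = 336.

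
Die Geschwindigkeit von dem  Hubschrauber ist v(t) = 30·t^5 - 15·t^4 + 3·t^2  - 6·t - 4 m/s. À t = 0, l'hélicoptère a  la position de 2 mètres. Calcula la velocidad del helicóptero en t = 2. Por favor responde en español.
De la ecuación de la velocidad v(t) = 30·t^5 - 15·t^4 + 3·t^2 - 6·t - 4, sustituimos t = 2 para obtener v = 716.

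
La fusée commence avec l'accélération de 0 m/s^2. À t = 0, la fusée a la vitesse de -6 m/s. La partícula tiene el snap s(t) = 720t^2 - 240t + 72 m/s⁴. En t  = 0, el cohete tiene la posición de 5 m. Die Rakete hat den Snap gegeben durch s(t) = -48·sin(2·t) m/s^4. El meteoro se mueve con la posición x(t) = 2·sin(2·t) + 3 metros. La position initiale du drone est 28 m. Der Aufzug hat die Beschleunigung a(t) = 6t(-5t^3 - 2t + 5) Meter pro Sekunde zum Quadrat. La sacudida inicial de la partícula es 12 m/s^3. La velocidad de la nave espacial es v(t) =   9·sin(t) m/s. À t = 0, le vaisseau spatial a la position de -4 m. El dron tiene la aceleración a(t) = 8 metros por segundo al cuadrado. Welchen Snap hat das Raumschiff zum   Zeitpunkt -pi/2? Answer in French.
Nous devons dériver notre équation de la vitesse v(t) = 9·sin(t) 3 fois. La dérivée de la vitesse donne l'accélération: a(t) = 9·cos(t). La dérivée de l'accélération donne le jerk: j(t) = -9·sin(t). En prenant d/dt de j(t), nous trouvons s(t) = -9·cos(t). En utilisant s(t) = -9·cos(t) et en substituant t = -pi/2, nous trouvons s = 0.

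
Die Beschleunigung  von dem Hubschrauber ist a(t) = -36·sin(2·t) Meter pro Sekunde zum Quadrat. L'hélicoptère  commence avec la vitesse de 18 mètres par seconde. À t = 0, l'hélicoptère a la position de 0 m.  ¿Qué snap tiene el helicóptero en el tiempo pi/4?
Para resolver esto, necesitamos tomar 2 derivadas de nuestra ecuación de la aceleración a(t) = -36·sin(2·t). La derivada de la aceleración da la sacudida: j(t) = -72·cos(2·t). Tomando d/dt de j(t), encontramos s(t) = 144·sin(2·t). Usando s(t) = 144·sin(2·t) y sustituyendo t = pi/4, encontramos s = 144.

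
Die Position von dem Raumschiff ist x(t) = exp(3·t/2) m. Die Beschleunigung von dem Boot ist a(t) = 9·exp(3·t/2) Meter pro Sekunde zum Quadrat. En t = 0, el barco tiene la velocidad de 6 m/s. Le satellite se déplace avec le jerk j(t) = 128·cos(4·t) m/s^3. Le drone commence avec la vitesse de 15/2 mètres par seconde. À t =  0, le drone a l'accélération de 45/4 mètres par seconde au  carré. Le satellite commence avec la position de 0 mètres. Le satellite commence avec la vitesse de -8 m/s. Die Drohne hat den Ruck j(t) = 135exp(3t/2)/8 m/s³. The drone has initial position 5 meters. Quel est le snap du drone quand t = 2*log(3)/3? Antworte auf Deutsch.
Wir müssen unsere Gleichung für den Ruck j(t) = 135·exp(3·t/2)/8 1-mal ableiten. Mit d/dt von j(t) finden wir s(t) = 405·exp(3·t/2)/16. Aus der Gleichung für den Snap s(t) = 405·exp(3·t/2)/16, setzen wir t = 2*log(3)/3 ein und erhalten s = 1215/16.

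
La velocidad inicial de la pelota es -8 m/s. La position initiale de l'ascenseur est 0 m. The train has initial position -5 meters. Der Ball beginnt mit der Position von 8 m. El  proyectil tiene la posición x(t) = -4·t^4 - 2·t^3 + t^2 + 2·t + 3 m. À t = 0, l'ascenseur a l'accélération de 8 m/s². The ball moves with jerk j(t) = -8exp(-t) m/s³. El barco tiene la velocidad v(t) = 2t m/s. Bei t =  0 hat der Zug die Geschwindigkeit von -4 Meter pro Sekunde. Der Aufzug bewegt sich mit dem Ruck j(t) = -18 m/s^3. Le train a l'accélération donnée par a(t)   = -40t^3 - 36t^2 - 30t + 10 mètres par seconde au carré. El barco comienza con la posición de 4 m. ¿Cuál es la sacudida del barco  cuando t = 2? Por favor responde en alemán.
Wir müssen unsere Gleichung für die Geschwindigkeit v(t) = 2·t 2-mal ableiten. Durch Ableiten von der Geschwindigkeit erhalten wir die Beschleunigung: a(t) = 2. Mit d/dt von a(t) finden wir j(t) = 0. Mit j(t) = 0 und Einsetzen von t = 2, finden wir j = 0.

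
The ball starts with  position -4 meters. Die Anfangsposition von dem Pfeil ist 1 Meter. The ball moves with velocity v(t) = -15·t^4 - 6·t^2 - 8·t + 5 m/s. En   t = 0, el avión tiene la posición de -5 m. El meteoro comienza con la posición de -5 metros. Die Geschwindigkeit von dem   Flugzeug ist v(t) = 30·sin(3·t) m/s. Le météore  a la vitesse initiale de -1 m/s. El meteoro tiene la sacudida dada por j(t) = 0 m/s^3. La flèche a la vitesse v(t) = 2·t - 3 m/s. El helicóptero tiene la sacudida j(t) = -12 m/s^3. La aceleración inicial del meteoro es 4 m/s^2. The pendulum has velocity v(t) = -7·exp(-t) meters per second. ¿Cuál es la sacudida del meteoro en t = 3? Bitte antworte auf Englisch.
Using j(t) = 0 and substituting t = 3, we find j = 0.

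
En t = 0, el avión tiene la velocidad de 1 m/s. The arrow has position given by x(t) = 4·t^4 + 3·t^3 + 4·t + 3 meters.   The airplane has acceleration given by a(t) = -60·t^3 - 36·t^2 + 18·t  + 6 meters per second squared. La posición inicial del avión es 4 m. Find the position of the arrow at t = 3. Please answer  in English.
Using x(t) = 4·t^4 + 3·t^3 + 4·t + 3 and substituting t = 3, we find x = 420.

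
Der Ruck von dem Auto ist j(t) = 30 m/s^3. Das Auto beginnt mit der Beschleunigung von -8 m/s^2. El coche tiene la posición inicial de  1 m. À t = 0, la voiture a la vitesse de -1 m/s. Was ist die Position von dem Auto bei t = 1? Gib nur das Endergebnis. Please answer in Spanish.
La respuesta es 1.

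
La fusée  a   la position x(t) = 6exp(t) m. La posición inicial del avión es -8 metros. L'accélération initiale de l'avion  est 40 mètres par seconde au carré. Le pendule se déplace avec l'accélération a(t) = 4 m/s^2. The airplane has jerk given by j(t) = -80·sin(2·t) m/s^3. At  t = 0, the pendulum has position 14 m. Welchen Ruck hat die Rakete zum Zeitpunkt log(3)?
Um dies zu lösen, müssen wir 3 Ableitungen unserer Gleichung für die Position x(t) = 6·exp(t) nehmen. Mit d/dt von x(t) finden wir v(t) = 6·exp(t). Mit d/dt von v(t) finden wir a(t) = 6·exp(t). Durch Ableiten von der Beschleunigung erhalten wir den Ruck: j(t) = 6·exp(t). Mit j(t) = 6·exp(t) und Einsetzen von t = log(3), finden wir j = 18.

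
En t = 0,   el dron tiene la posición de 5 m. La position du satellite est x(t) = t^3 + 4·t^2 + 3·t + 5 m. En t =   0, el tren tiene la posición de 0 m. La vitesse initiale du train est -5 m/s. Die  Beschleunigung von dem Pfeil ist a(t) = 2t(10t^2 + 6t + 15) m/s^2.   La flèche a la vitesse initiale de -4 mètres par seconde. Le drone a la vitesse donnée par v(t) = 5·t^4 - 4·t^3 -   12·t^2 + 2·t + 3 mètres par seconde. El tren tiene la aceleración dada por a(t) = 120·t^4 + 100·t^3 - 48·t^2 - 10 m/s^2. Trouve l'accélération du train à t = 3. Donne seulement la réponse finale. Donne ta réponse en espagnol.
En t = 3, a = 11978.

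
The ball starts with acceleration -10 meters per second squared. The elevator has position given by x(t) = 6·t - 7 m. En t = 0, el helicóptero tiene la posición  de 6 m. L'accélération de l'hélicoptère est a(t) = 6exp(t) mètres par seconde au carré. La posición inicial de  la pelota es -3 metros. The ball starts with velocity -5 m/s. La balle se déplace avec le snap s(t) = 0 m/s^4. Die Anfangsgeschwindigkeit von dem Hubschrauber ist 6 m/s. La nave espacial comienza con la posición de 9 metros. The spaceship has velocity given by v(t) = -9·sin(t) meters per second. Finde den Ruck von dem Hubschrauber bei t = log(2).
Wir müssen unsere Gleichung für die Beschleunigung a(t) = 6·exp(t) 1-mal ableiten. Durch Ableiten von der Beschleunigung erhalten wir den Ruck: j(t) = 6·exp(t). Mit j(t) = 6·exp(t) und Einsetzen von t = log(2), finden wir j = 12.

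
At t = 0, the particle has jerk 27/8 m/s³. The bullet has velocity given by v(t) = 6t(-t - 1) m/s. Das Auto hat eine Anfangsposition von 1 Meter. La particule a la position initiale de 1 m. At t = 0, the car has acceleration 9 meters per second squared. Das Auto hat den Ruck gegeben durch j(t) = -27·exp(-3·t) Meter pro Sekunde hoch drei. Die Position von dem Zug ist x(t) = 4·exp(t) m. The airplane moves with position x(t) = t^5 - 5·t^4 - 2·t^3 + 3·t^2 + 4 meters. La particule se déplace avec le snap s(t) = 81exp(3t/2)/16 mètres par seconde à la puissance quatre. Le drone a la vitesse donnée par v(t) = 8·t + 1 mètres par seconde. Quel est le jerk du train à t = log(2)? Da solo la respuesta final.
À t = log(2), j = 8.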